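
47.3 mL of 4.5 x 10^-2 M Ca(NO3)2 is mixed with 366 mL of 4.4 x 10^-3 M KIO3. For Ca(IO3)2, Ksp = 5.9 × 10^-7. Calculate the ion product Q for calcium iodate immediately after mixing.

Total volume = 47.3 + 366 = 413.3 mL.
[Ca^2+] = 4.5 × 10^-2 × (47.3/413.3) = 5.15 x 10^-3 M
[IO3^-] = 4.4 × 10^-3 × (366/413.3) = 3.90 × 10^-3 M
Ca(IO3)2(s) <=> Ca^2+(aq) + 2 IO3^-(aq), so Q = [Ca^2+][IO3^-]^2
Q = (5.15 × 10^-3)(3.90 x 10^-3)^2 = 7.8 × 10^-8
Q < Ksp, so no precipitate of Ca(IO3)2 forms.

Q = 7.8e-8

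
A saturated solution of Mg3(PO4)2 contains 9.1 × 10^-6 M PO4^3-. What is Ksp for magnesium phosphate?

Mg3(PO4)2(s) <=> 3 Mg^2+ + 2 PO4^3-
Stoichiometry gives [Mg^2+] = (3/2)[PO4^3-] = 1.37 × 10^-5 M.
Ksp = [Mg^2+]^3[PO4^3-]^2
Ksp = (1.37 x 10^-5)^3 × (9.1 x 10^-6)^2 = 2.1 x 10^-25

Ksp = 2.1e-25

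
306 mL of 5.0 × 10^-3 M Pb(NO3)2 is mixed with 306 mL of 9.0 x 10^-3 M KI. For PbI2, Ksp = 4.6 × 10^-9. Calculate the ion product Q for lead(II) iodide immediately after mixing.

Total volume = 306 + 306 = 612 mL.
[Pb^2+] = 5.0 × 10^-3 × (306/612) = 2.50 × 10^-3 M
[I^-] = 9.0 × 10^-3 × (306/612) = 4.50 x 10^-3 M
PbI2(s) ⇌ Pb^2+ + 2 I^-, so Q = [Pb^2+][I^-]^2
Q = (2.50 × 10^-3)(4.50 × 10^-3)^2 = 5.1 × 10^-8
Q > Ksp, so PbI2 will precipitate.

Q = 5.1 × 10^-8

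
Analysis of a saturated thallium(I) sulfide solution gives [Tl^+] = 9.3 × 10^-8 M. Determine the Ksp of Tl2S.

Ksp = 4.0 × 10^-22

Tl2S(s) <=> 2 Tl^+(aq) + S^2-(aq)
Stoichiometry gives [S^2-] = (1/2)[Tl^+] = 4.65 × 10^-8 M.
Ksp = [Tl^+]^2[S^2-]
Ksp = (9.3 × 10^-8)^2 × 4.65 × 10^-8 = 4.0 x 10^-22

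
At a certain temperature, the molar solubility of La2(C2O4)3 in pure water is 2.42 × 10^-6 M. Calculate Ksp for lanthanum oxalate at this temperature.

Ksp = 8.96 × 10^-27

La2(C2O4)3(s) ⇌ 2 La^3+ + 3 C2O4^2-
If s mol/L of La2(C2O4)3 dissolves, [La^3+] = 2s and [C2O4^2-] = 3s.
Ksp = [La^3+]^2[C2O4^2-]^3
So Ksp = (2s)^2 × (3s)^3 = 108s^5
Ksp = 108 × (2.42 x 10^-6)^5 = 8.96 x 10^-27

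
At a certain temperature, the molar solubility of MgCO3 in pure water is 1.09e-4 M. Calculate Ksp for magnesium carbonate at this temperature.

MgCO3(s) ⇌ Mg^2+(aq) + CO3^2-(aq)
If s mol/L of MgCO3 dissolves, [Mg^2+] = s and [CO3^2-] = s.
Ksp = [Mg^2+][CO3^2-]
Ksp = s × s = s^2
Ksp = (1.09 x 10^-4)^2 = 1.19 x 10^-8

Ksp ≈ 1.19 x 10^-8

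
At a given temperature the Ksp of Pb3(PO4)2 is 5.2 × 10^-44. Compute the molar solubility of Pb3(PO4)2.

s = 8.6 × 10^-10 M

Pb3(PO4)2(s) <=> 3 Pb^2+ + 2 PO4^3-
Ksp = [Pb^2+]^3[PO4^3-]^2
If s mol/L of Pb3(PO4)2 dissolves, [Pb^2+] = 3s and [PO4^3-] = 2s.
Ksp = (3s)^3(2s)^2 = 108s^5
s = (5.2 × 10^-44 / 108)^(1/5) = 8.6 × 10^-10 M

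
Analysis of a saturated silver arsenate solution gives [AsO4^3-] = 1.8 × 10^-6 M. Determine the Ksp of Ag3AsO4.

Ag3AsO4(s) ⇌ 3 Ag^+(aq) + AsO4^3-(aq)
Stoichiometry gives [Ag^+] = (3/1)[AsO4^3-] = 5.40 × 10^-6 M.
Ksp = [Ag^+]^3[AsO4^3-]
Ksp = (5.40 x 10^-6)^3 × 1.8 × 10^-6 = 2.8 × 10^-22

Ksp ≈ 2.8e-22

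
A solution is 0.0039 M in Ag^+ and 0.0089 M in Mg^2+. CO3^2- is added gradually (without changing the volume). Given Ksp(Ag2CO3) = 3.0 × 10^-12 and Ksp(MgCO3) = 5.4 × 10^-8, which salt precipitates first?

Precipitation of each salt starts when its ion product equals its Ksp.
For Ag2CO3: 3.0 × 10^-12 = (0.0039)^2 × [CO3^2-]  ⇒  [CO3^2-] = 2.0 × 10^-7 M.
For MgCO3: 5.4 × 10^-8 = 0.0089 × [CO3^2-]  ⇒  [CO3^2-] = 6.1 × 10^-6 M.
The salt with the lower threshold [CO3^2-] precipitates first: Ag2CO3.

Ag2CO3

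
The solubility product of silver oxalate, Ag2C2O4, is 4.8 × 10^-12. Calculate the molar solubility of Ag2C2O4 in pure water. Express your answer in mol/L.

1.1 x 10^-4 M

Ag2C2O4(s) <=> 2 Ag^+(aq) + C2O4^2-(aq)
Ksp = [Ag^+]^2[C2O4^2-]
With molar solubility s: [Ag^+] = 2s, [C2O4^2-] = s.
Substituting: Ksp = (2s)^2s = 4s^3
Solving, s = (4.8 × 10^-12/4)^(1/3) = 1.1 x 10^-4 M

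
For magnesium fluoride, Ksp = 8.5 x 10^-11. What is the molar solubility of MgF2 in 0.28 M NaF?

s ≈ 1.1e-9 M

MgF2(s) ⇌ Mg^2+ + 2 F^-
Ksp = [Mg^2+][F^-]^2
Let s = moles of MgF2 that dissolve per litre. [Mg^2+] = s, [F^-] = 0.28 + 2s ≈ 0.28 (since F^- from NaF dominates).
Ksp ≈ s × (0.28)^2
s = 1.1 x 10^-9 M
Check: 2s = 2.2 × 10^-9 ≪ 0.28, so the approximation is valid.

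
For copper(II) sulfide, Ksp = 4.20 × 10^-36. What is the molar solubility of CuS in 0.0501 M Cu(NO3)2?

8.38e-35 M

CuS(s) ⇌ Cu^2+ + S^2-
Ksp = [Cu^2+][S^2-]
Let s be the molar solubility in this solution. [Cu^2+] = 0.0501 + s ≈ 0.0501, [S^2-] = s (Ksp is small, so little additional dissolves).
Ksp ≈ 0.0501 × s
s = 8.38 × 10^-35 M
Check: s = 8.4 x 10^-35 ≪ 0.0501, so the approximation is valid.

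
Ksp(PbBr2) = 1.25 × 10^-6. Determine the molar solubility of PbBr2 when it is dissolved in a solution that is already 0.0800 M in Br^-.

1.95e-4 M

PbBr2(s) <=> Pb^2+ + 2 Br^-
Ksp = [Pb^2+][Br^-]^2
Let s be the molar solubility in this solution. [Pb^2+] = s, [Br^-] = 0.0800 + 2s ≈ 0.0800 (since the Br^- already present dominates).
Ksp ≈ s × (0.0800)^2
s = 1.95 x 10^-4 M
Check: 2s = 3.9 x 10^-4 ≪ 0.0800, so the approximation is valid.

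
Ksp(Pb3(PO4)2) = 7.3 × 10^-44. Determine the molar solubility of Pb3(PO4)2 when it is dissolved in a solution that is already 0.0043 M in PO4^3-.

s ≈ 5.3 x 10^-14 M

Pb3(PO4)2(s) ⇌ 3 Pb^2+(aq) + 2 PO4^3-(aq)
Ksp = [Pb^2+]^3[PO4^3-]^2
Let s = moles of Pb3(PO4)2 that dissolve per litre. [Pb^2+] = 3s, [PO4^3-] = 0.0043 + 2s ≈ 0.0043 (Ksp is small, so little additional dissolves).
Ksp ≈ (3s)^3 × (0.0043)^2
s = 5.3 × 10^-14 M
Check: 2s = 1.1 × 10^-13 ≪ 0.0043, so the approximation is valid.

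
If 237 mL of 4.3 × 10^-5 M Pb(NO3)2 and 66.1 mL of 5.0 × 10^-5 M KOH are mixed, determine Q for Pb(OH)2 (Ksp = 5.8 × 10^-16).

4.0 × 10^-15

Total volume = 237 + 66.1 = 303.1 mL.
[Pb^2+] = 4.3 × 10^-5 × (237/303.1) = 3.36 × 10^-5 M
[OH^-] = 5.0 × 10^-5 × (66.1/303.1) = 1.09 × 10^-5 M
Pb(OH)2(s) ⇌ Pb^2+ + 2 OH^-, so Q = [Pb^2+][OH^-]^2
Q = (3.36 × 10^-5)(1.09 × 10^-5)^2 = 4.0 x 10^-15
Q > Ksp, so Pb(OH)2 will precipitate.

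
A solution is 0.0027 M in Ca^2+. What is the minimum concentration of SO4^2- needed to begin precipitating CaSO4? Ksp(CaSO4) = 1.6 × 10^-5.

CaSO4(s) <=> Ca^2+(aq) + SO4^2-(aq)
Ksp = [Ca^2+][SO4^2-]
Precipitation begins when Q = Ksp. With [Ca^2+] = 0.0027 M:
1.6 × 10^-5 = (0.0027) × [SO4^2-]
[SO4^2-] = (1.6 × 10^-5 / 2.7 x 10^-3) = 5.9 × 10^-3 M

5.9 × 10^-3 M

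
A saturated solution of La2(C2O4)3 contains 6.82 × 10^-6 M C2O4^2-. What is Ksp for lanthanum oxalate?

Ksp = 6.56e-27

La2(C2O4)3(s) ⇌ 2 La^3+(aq) + 3 C2O4^2-(aq)
Stoichiometry gives [La^3+] = (2/3)[C2O4^2-] = 4.547 x 10^-6 M.
Ksp = [La^3+]^2[C2O4^2-]^3
Ksp = (4.547 × 10^-6)^2 × (6.82 × 10^-6)^3 = 6.56 x 10^-27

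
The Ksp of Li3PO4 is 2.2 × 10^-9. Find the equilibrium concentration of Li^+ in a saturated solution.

Li3PO4(s) ⇌ 3 Li^+(aq) + PO4^3-(aq)
Ksp = [Li^+]^3[PO4^3-]
Let s = molar solubility. Then [Li^+] = 3s and [PO4^3-] = s.
So Ksp = (3s)^3 × s = 27s^4
s^4 = 2.2 × 10^-9 / 27, so s = 3.00 × 10^-3 M
[Li^+] = 3s = 9.0 x 10^-3 M

[Li^+] = 9.0 x 10^-3 M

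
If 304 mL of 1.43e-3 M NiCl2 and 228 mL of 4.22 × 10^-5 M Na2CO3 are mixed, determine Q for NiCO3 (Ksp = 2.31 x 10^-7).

Total volume = 304 + 228 = 532 mL.
[Ni^2+] = 1.43 × 10^-3 × (304/532) = 8.171 × 10^-4 M
[CO3^2-] = 4.22 × 10^-5 × (228/532) = 1.809 × 10^-5 M
NiCO3(s) ⇌ Ni^2+ + CO3^2-, so Q = [Ni^2+][CO3^2-]
Q = (8.171 x 10^-4)(1.809 × 10^-5) = 1.48 x 10^-8
Q < Ksp, so no precipitate of NiCO3 forms.

1.48 × 10^-8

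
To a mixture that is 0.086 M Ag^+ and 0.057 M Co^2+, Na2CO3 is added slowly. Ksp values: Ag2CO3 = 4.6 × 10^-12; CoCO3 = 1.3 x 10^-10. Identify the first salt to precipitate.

Each salt begins to precipitate when Q = Ksp, i.e. when [CO3^2-] reaches its threshold.
For Ag2CO3: 4.6 × 10^-12 = (0.086)^2 × [CO3^2-]  ⇒  [CO3^2-] = 6.2 × 10^-10 M.
For CoCO3: 1.3 x 10^-10 = 0.057 × [CO3^2-]  ⇒  [CO3^2-] = 2.3 x 10^-9 M.
The salt with the lower threshold [CO3^2-] precipitates first: Ag2CO3.

Ag2CO3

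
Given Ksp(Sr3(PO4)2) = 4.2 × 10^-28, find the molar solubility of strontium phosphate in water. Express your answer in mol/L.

Sr3(PO4)2(s) ⇌ 3 Sr^2+(aq) + 2 PO4^3-(aq)
Ksp = [Sr^2+]^3[PO4^3-]^2
With molar solubility s: [Sr^2+] = 3s, [PO4^3-] = 2s.
Ksp = (3s)^3(2s)^2 = 108s^5
s^5 = 4.2 × 10^-28 / 108, so s = 1.3 x 10^-6 M

s = 1.3 x 10^-6 M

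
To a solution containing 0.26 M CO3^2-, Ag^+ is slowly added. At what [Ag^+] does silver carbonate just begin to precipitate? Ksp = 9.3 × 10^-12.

Ag2CO3(s) <=> 2 Ag^+ + CO3^2-
Ksp = [Ag^+]^2[CO3^2-]
Precipitation begins when Q = Ksp. With [CO3^2-] = 0.26 M:
9.3 × 10^-12 = (0.26) × [Ag^+]^2
[Ag^+] = (9.3 × 10^-12 / 2.6 × 10^-1)^(1/2) = 6.0 x 10^-6 M

6.0 x 10^-6 M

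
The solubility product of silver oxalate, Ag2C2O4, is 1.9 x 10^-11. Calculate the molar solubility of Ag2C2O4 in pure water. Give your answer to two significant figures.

Ag2C2O4(s) ⇌ 2 Ag^+ + C2O4^2-
Ksp = [Ag^+]^2[C2O4^2-]
With molar solubility s: [Ag^+] = 2s, [C2O4^2-] = s.
Substituting: Ksp = (2s)^2s = 4s^3
s^3 = 1.9 x 10^-11 / 4, so s = 1.7 x 10^-4 M

s = 1.7e-4 M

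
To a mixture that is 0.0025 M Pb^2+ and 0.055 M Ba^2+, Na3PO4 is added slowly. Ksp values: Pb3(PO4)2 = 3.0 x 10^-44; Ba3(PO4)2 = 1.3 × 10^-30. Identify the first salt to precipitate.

Pb3(PO4)2

Precipitation of each salt starts when its ion product equals its Ksp.
For Pb3(PO4)2: 3.0 x 10^-44 = (0.0025)^3 × [PO4^3-]^2  ⇒  [PO4^3-] = 1.4 × 10^-18 M.
For Ba3(PO4)2: 1.3 × 10^-30 = (0.055)^3 × [PO4^3-]^2  ⇒  [PO4^3-] = 8.8 × 10^-14 M.
The salt with the lower threshold [PO4^3-] precipitates first: Pb3(PO4)2.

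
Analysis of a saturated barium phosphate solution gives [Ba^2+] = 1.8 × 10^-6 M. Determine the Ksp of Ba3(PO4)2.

Ba3(PO4)2(s) ⇌ 3 Ba^2+ + 2 PO4^3-
Stoichiometry gives [PO4^3-] = (2/3)[Ba^2+] = 1.20 × 10^-6 M.
Ksp = [Ba^2+]^3[PO4^3-]^2
Ksp = (1.8 × 10^-6)^3 × (1.20 x 10^-6)^2 = 8.4 × 10^-30

Ksp = 8.4 × 10^-30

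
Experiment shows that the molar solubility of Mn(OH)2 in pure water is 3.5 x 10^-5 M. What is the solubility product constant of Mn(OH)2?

Mn(OH)2(s) ⇌ Mn^2+(aq) + 2 OH^-(aq)
Let s = molar solubility. Then [Mn^2+] = s and [OH^-] = 2s.
Ksp = [Mn^2+][OH^-]^2
Substituting: Ksp = s(2s)^2 = 4s^3
With s = 3.5 x 10^-5: Ksp = 1.7 × 10^-13

Ksp = 1.7e-13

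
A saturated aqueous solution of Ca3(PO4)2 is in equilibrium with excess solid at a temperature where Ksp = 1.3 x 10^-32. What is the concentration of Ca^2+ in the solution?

Ca3(PO4)2(s) ⇌ 3 Ca^2+(aq) + 2 PO4^3-(aq)
Ksp = [Ca^2+]^3[PO4^3-]^2
With molar solubility s: [Ca^2+] = 3s, [PO4^3-] = 2s.
So Ksp = (3s)^3 × (2s)^2 = 108s^5
s = (1.3 x 10^-32 / 108)^(1/5) = 1.64 x 10^-7 M
[Ca^2+] = 3s = 4.9 × 10^-7 M

4.9 × 10^-7 M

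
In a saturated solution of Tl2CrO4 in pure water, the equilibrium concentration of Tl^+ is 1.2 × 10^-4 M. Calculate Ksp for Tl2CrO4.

Ksp = 8.6e-13

Tl2CrO4(s) <=> 2 Tl^+(aq) + CrO4^2-(aq)
Stoichiometry gives [CrO4^2-] = (1/2)[Tl^+] = 6.00 x 10^-5 M.
Ksp = [Tl^+]^2[CrO4^2-]
Ksp = (1.2 × 10^-4)^2 × 6.00 × 10^-5 = 8.6 x 10^-13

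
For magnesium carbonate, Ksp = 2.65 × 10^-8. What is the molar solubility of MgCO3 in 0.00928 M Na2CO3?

s = 2.86e-6 M

MgCO3(s) ⇌ Mg^2+(aq) + CO3^2-(aq)
Ksp = [Mg^2+][CO3^2-]
Let s = moles of MgCO3 that dissolve per litre. [Mg^2+] = s, [CO3^2-] = 0.00928 + s ≈ 0.00928 (since CO3^2- from Na2CO3 dominates).
Ksp ≈ s × 0.00928
s = 2.86 × 10^-6 M
Check: s = 2.9 × 10^-6 ≪ 0.00928, so the approximation is valid.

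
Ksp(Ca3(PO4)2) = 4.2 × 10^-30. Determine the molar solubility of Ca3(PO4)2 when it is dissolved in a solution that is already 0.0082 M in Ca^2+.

Ca3(PO4)2(s) ⇌ 3 Ca^2+ + 2 PO4^3-
Ksp = [Ca^2+]^3[PO4^3-]^2
Let s be the molar solubility in this solution. [Ca^2+] = 0.0082 + 3s ≈ 0.0082, [PO4^3-] = 2s (since the Ca^2+ already present dominates).
Ksp ≈ (0.0082)^3 × (2s)^2
s = 1.4 × 10^-12 M
Check: 3s = 4.1 × 10^-12 ≪ 0.0082, so the approximation is valid.

s = 1.4 x 10^-12 M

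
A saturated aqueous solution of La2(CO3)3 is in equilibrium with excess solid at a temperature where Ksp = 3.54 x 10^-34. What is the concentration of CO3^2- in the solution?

2.40 × 10^-7 M

La2(CO3)3(s) <=> 2 La^3+(aq) + 3 CO3^2-(aq)
Ksp = [La^3+]^2[CO3^2-]^3
If s mol/L of La2(CO3)3 dissolves, [La^3+] = 2s and [CO3^2-] = 3s.
Ksp = (2s)^2(3s)^3 = 108s^5
s^5 = 3.54 x 10^-34 / 108, so s = 8.000 × 10^-8 M
[CO3^2-] = 3s = 2.40 × 10^-7 M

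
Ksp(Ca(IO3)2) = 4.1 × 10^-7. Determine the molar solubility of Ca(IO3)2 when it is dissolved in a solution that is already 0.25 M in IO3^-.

Ca(IO3)2(s) ⇌ Ca^2+ + 2 IO3^-
Ksp = [Ca^2+][IO3^-]^2
Let s be the molar solubility in this solution. [Ca^2+] = s, [IO3^-] = 0.25 + 2s ≈ 0.25 (since the IO3^- already present dominates).
Ksp ≈ s × (0.25)^2
s = 6.6 × 10^-6 M
Check: 2s = 1.3 × 10^-5 ≪ 0.25, so the approximation is valid.

s ≈ 6.6 × 10^-6 M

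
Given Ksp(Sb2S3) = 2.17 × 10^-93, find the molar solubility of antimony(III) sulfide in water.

s ≈ 1.15 x 10^-19 M

Sb2S3(s) <=> 2 Sb^3+(aq) + 3 S^2-(aq)
Ksp = [Sb^3+]^2[S^2-]^3
If s mol/L of Sb2S3 dissolves, [Sb^3+] = 2s and [S^2-] = 3s.
So Ksp = (2s)^2 × (3s)^3 = 108s^5
s = (2.17 × 10^-93 / 108)^(1/5) = 1.15 × 10^-19 M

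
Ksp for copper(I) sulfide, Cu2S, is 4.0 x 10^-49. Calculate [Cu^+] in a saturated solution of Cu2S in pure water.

9.3e-17 M

Cu2S(s) <=> 2 Cu^+(aq) + S^2-(aq)
Ksp = [Cu^+]^2[S^2-]
If s mol/L of Cu2S dissolves, [Cu^+] = 2s and [S^2-] = s.
Substituting: Ksp = (2s)^2s = 4s^3
s^3 = 4.0 x 10^-49 / 4, so s = 4.64 x 10^-17 M
[Cu^+] = 2s = 9.3 x 10^-17 M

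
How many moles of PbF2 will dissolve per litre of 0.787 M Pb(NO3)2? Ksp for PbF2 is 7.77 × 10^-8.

1.57 × 10^-4 M

PbF2(s) ⇌ Pb^2+ + 2 F^-
Ksp = [Pb^2+][F^-]^2
Let s = moles of PbF2 that dissolve per litre. [Pb^2+] = 0.787 + s ≈ 0.787, [F^-] = 2s (common-ion effect: Pb^2+ is already 0.787 M).
Ksp ≈ 0.787 × (2s)^2
s = 1.57 × 10^-4 M
Check: s = 1.6 × 10^-4 ≪ 0.787, so the approximation is valid.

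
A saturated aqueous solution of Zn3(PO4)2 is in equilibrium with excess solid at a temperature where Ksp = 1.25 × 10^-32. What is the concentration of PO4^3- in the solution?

Zn3(PO4)2(s) <=> 3 Zn^2+ + 2 PO4^3-
Ksp = [Zn^2+]^3[PO4^3-]^2
If s mol/L of Zn3(PO4)2 dissolves, [Zn^2+] = 3s and [PO4^3-] = 2s.
So Ksp = (3s)^3 × (2s)^2 = 108s^5
s = (1.25 × 10^-32 / 108)^(1/5) = 1.632 × 10^-7 M
[PO4^3-] = 2s = 3.26 x 10^-7 M

[PO4^3-] = 3.26e-7 M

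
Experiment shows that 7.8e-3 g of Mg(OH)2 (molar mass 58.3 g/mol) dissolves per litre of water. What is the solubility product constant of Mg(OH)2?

Ksp ≈ 9.6 × 10^-12

Molar solubility s = (7.8 x 10^-3 g/L) / (58.3 g/mol) = 1.34 x 10^-4 M.
Mg(OH)2(s) ⇌ Mg^2+ + 2 OH^-
For each mole of Mg(OH)2 that dissolves: [Mg^2+] = s, [OH^-] = 2s.
Ksp = [Mg^2+][OH^-]^2
So Ksp = s × (2s)^2 = 4s^3
Ksp = 4 × (1.34 × 10^-4)^3 = 9.6 × 10^-12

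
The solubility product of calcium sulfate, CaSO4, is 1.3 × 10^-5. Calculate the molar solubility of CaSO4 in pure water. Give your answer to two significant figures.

CaSO4(s) <=> Ca^2+(aq) + SO4^2-(aq)
Ksp = [Ca^2+][SO4^2-]
With molar solubility s: [Ca^2+] = s, [SO4^2-] = s.
Ksp = (s)(s) = s^2
s = √(1.3 × 10^-5) = 3.6 × 10^-3 M

s ≈ 3.6e-3 M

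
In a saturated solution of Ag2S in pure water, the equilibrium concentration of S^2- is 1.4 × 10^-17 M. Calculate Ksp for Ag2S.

Ag2S(s) ⇌ 2 Ag^+ + S^2-
Stoichiometry gives [Ag^+] = (2/1)[S^2-] = 2.80 × 10^-17 M.
Ksp = [Ag^+]^2[S^2-]
Ksp = (2.80 × 10^-17)^2 × 1.4 x 10^-17 = 1.1 × 10^-50

Ksp ≈ 1.1 x 10^-50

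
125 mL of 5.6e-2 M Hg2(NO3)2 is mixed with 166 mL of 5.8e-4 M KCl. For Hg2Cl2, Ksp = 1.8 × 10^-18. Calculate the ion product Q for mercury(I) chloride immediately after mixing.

Q ≈ 2.6e-9

Total volume = 125 + 166 = 291 mL.
[Hg2^2+] = 5.6 × 10^-2 × (125/291) = 2.41 × 10^-2 M
[Cl^-] = 5.8 x 10^-4 × (166/291) = 3.31 × 10^-4 M
Hg2Cl2(s) ⇌ Hg2^2+(aq) + 2 Cl^-(aq), so Q = [Hg2^2+][Cl^-]^2
Q = (2.41 × 10^-2)(3.31 × 10^-4)^2 = 2.6 × 10^-9
Q > Ksp, so Hg2Cl2 will precipitate.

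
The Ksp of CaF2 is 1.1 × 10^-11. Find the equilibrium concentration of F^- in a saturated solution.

2.8e-4 M

CaF2(s) <=> Ca^2+(aq) + 2 F^-(aq)
Ksp = [Ca^2+][F^-]^2
Let s = molar solubility. Then [Ca^2+] = s and [F^-] = 2s.
Ksp = s(2s)^2 = 4s^3
s = (1.1 × 10^-11 / 4)^(1/3) = 1.40 × 10^-4 M
[F^-] = 2s = 2.8 x 10^-4 M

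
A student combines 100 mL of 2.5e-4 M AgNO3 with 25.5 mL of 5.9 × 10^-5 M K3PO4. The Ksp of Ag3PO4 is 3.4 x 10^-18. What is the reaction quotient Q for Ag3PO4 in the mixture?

Q = 9.5 × 10^-17

Total volume = 100 + 25.5 = 125.5 mL.
[Ag^+] = 2.5 × 10^-4 × (100/125.5) = 1.99 x 10^-4 M
[PO4^3-] = 5.9 × 10^-5 × (25.5/125.5) = 1.20 x 10^-5 M
Ag3PO4(s) <=> 3 Ag^+(aq) + PO4^3-(aq), so Q = [Ag^+]^3[PO4^3-]
Q = (1.99 × 10^-4)^3(1.20 × 10^-5) = 9.5 × 10^-17
Q > Ksp, so Ag3PO4 will precipitate.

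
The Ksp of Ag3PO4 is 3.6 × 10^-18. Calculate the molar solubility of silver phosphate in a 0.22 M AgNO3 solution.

Ag3PO4(s) ⇌ 3 Ag^+(aq) + PO4^3-(aq)
Ksp = [Ag^+]^3[PO4^3-]
Let s = moles of Ag3PO4 that dissolve per litre. [Ag^+] = 0.22 + 3s ≈ 0.22, [PO4^3-] = s (Ksp is small, so little additional dissolves).
Ksp ≈ (0.22)^3 × s
s = 3.4 × 10^-16 M
Check: 3s = 1.0 × 10^-15 ≪ 0.22, so the approximation is valid.

s = 3.4 × 10^-16 M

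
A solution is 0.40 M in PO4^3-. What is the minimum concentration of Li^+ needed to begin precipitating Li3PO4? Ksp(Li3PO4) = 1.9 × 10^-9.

Li3PO4(s) ⇌ 3 Li^+(aq) + PO4^3-(aq)
Ksp = [Li^+]^3[PO4^3-]
Precipitation begins when Q = Ksp. With [PO4^3-] = 0.40 M:
1.9 × 10^-9 = (0.40) × [Li^+]^3
[Li^+] = (1.9 × 10^-9 / 4.0 x 10^-1)^(1/3) = 1.7 x 10^-3 M

[Li^+] ≈ 1.7e-3 M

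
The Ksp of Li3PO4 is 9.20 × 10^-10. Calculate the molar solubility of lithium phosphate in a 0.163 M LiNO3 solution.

Li3PO4(s) <=> 3 Li^+ + PO4^3-
Ksp = [Li^+]^3[PO4^3-]
If s mol/L dissolves here, [Li^+] = 0.163 + 3s ≈ 0.163, [PO4^3-] = s (Ksp is small, so little additional dissolves).
Ksp ≈ (0.163)^3 × s
s = 2.12 × 10^-7 M
Check: 3s = 6.4 × 10^-7 ≪ 0.163, so the approximation is valid.

s = 2.12e-7 M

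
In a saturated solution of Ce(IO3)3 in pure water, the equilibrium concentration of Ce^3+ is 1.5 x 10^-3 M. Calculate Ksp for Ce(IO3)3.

Ce(IO3)3(s) ⇌ Ce^3+(aq) + 3 IO3^-(aq)
Stoichiometry gives [IO3^-] = (3/1)[Ce^3+] = 4.50 x 10^-3 M.
Ksp = [Ce^3+][IO3^-]^3
Ksp = 1.5 × 10^-3 × (4.50 x 10^-3)^3 = 1.4 x 10^-10

Ksp = 1.4e-10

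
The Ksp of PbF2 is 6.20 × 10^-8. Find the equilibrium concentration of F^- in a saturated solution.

4.99e-3 M

PbF2(s) <=> Pb^2+(aq) + 2 F^-(aq)
Ksp = [Pb^2+][F^-]^2
Let s = molar solubility. Then [Pb^2+] = s and [F^-] = 2s.
Substituting: Ksp = s(2s)^2 = 4s^3
Solving, s = (6.20 × 10^-8/4)^(1/3) = 2.493 × 10^-3 M
[F^-] = 2s = 4.99 × 10^-3 M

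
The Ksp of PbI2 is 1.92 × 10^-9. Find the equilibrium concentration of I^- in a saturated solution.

PbI2(s) ⇌ Pb^2+(aq) + 2 I^-(aq)
Ksp = [Pb^2+][I^-]^2
For each mole of PbI2 that dissolves: [Pb^2+] = s, [I^-] = 2s.
So Ksp = s × (2s)^2 = 4s^3
s^3 = 1.92 × 10^-9 / 4, so s = 7.830 × 10^-4 M
[I^-] = 2s = 1.57 x 10^-3 M

[I^-] ≈ 1.57e-3 M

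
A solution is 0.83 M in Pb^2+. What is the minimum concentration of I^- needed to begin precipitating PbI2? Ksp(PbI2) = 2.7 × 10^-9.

PbI2(s) ⇌ Pb^2+ + 2 I^-
Ksp = [Pb^2+][I^-]^2
Precipitation begins when Q = Ksp. With [Pb^2+] = 0.83 M:
2.7 × 10^-9 = (0.83) × [I^-]^2
[I^-] = (2.7 × 10^-9 / 8.3 × 10^-1)^(1/2) = 5.7 × 10^-5 M

[I^-] = 5.7e-5 M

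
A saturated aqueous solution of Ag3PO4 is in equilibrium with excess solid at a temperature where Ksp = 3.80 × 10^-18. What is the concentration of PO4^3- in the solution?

Ag3PO4(s) ⇌ 3 Ag^+(aq) + PO4^3-(aq)
Ksp = [Ag^+]^3[PO4^3-]
For each mole of Ag3PO4 that dissolves: [Ag^+] = 3s, [PO4^3-] = s.
Substituting: Ksp = (3s)^3s = 27s^4
s = (3.80 × 10^-18 / 27)^(1/4) = 1.937 × 10^-5 M
[PO4^3-] = s = 1.94 x 10^-5 M

[PO4^3-] ≈ 1.94 × 10^-5 M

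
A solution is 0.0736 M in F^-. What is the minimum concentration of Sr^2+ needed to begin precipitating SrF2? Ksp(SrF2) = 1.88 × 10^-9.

[Sr^2+] ≈ 3.47 x 10^-7 M

SrF2(s) ⇌ Sr^2+(aq) + 2 F^-(aq)
Ksp = [Sr^2+][F^-]^2
Precipitation begins when Q = Ksp. With [F^-] = 0.0736 M:
1.88 × 10^-9 = (0.0736)^2 × [Sr^2+]
[Sr^2+] = (1.88 × 10^-9 / 5.417 × 10^-3) = 3.47 × 10^-7 M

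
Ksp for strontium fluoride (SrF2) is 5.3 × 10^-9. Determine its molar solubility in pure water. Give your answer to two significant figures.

s = 1.1e-3 M

SrF2(s) <=> Sr^2+(aq) + 2 F^-(aq)
Ksp = [Sr^2+][F^-]^2
For each mole of SrF2 that dissolves: [Sr^2+] = s, [F^-] = 2s.
Ksp = s(2s)^2 = 4s^3
Solving, s = (5.3 × 10^-9/4)^(1/3) = 1.1 x 10^-3 M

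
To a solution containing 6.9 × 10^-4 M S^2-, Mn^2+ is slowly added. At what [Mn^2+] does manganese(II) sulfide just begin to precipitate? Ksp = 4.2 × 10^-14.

6.1e-11 M

MnS(s) ⇌ Mn^2+(aq) + S^2-(aq)
Ksp = [Mn^2+][S^2-]
Precipitation begins when Q = Ksp. With [S^2-] = 6.9 × 10^-4 M:
4.2 × 10^-14 = (6.9 × 10^-4) × [Mn^2+]
[Mn^2+] = (4.2 × 10^-14 / 6.9 x 10^-4) = 6.1 x 10^-11 M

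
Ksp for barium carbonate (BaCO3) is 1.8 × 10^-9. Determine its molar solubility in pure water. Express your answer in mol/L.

BaCO3(s) <=> Ba^2+ + CO3^2-
Ksp = [Ba^2+][CO3^2-]
Let s = molar solubility. Then [Ba^2+] = s and [CO3^2-] = s.
Ksp = (s)(s) = s^2
s = (1.8 × 10^-9)^(1/2) = 4.2 × 10^-5 M

4.2 × 10^-5 M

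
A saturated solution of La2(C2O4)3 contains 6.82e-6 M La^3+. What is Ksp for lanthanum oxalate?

4.98 x 10^-26

La2(C2O4)3(s) ⇌ 2 La^3+ + 3 C2O4^2-
Stoichiometry gives [C2O4^2-] = (3/2)[La^3+] = 1.023 × 10^-5 M.
Ksp = [La^3+]^2[C2O4^2-]^3
Ksp = (6.82 × 10^-6)^2 × (1.023 × 10^-5)^3 = 4.98 x 10^-26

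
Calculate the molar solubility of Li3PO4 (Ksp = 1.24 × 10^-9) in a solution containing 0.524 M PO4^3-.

4.44 x 10^-4 M

Li3PO4(s) <=> 3 Li^+(aq) + PO4^3-(aq)
Ksp = [Li^+]^3[PO4^3-]
If s mol/L dissolves here, [Li^+] = 3s, [PO4^3-] = 0.524 + s ≈ 0.524 (common-ion effect: PO4^3- is already 0.524 M).
Ksp ≈ (3s)^3 × 0.524
s = 4.44 × 10^-4 M
Check: s = 4.4 × 10^-4 ≪ 0.524, so the approximation is valid.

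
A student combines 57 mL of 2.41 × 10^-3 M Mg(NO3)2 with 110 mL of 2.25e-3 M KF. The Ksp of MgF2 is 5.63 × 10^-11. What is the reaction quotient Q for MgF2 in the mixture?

Total volume = 57 + 110 = 167 mL.
[Mg^2+] = 2.41 × 10^-3 × (57/167) = 8.226 x 10^-4 M
[F^-] = 2.25 × 10^-3 × (110/167) = 1.482 × 10^-3 M
MgF2(s) <=> Mg^2+(aq) + 2 F^-(aq), so Q = [Mg^2+][F^-]^2
Q = (8.226 x 10^-4)(1.482 × 10^-3)^2 = 1.81 x 10^-9
Q > Ksp, so MgF2 will precipitate.

Q = 1.81 × 10^-9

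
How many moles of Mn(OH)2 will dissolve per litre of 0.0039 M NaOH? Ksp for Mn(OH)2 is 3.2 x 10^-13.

Mn(OH)2(s) ⇌ Mn^2+(aq) + 2 OH^-(aq)
Ksp = [Mn^2+][OH^-]^2
Let s be the molar solubility in this solution. [Mn^2+] = s, [OH^-] = 0.0039 + 2s ≈ 0.0039 (since OH^- from NaOH dominates).
Ksp ≈ s × (0.0039)^2
s = 2.1 × 10^-8 M
Check: 2s = 4.2 x 10^-8 ≪ 0.0039, so the approximation is valid.

s = 2.1 x 10^-8 M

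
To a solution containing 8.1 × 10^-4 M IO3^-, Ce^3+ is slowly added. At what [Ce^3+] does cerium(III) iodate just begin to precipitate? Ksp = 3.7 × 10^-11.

[Ce^3+] = 7.0 x 10^-2 M

Ce(IO3)3(s) ⇌ Ce^3+ + 3 IO3^-
Ksp = [Ce^3+][IO3^-]^3
Precipitation begins when Q = Ksp. With [IO3^-] = 8.1 × 10^-4 M:
3.7 × 10^-11 = (8.1 × 10^-4)^3 × [Ce^3+]
[Ce^3+] = (3.7 × 10^-11 / 5.31 x 10^-10) = 7.0 x 10^-2 M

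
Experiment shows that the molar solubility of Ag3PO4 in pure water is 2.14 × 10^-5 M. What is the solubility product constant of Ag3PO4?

Ag3PO4(s) ⇌ 3 Ag^+(aq) + PO4^3-(aq)
If s mol/L of Ag3PO4 dissolves, [Ag^+] = 3s and [PO4^3-] = s.
Ksp = [Ag^+]^3[PO4^3-]
Ksp = (3s)^3s = 27s^4
Ksp = 27 × (2.14 × 10^-5)^4 = 5.66 × 10^-18

Ksp ≈ 5.66 x 10^-18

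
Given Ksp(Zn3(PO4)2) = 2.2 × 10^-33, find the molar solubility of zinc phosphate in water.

Zn3(PO4)2(s) ⇌ 3 Zn^2+ + 2 PO4^3-
Ksp = [Zn^2+]^3[PO4^3-]^2
If s mol/L of Zn3(PO4)2 dissolves, [Zn^2+] = 3s and [PO4^3-] = 2s.
So Ksp = (3s)^3 × (2s)^2 = 108s^5
s^5 = 2.2 × 10^-33 / 108, so s = 1.2 × 10^-7 M

s ≈ 1.2 × 10^-7 M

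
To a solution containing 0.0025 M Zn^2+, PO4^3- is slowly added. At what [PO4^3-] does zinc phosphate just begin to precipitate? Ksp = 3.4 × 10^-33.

Zn3(PO4)2(s) ⇌ 3 Zn^2+ + 2 PO4^3-
Ksp = [Zn^2+]^3[PO4^3-]^2
Precipitation begins when Q = Ksp. With [Zn^2+] = 0.0025 M:
3.4 × 10^-33 = (0.0025)^3 × [PO4^3-]^2
[PO4^3-] = (3.4 × 10^-33 / 1.56 × 10^-8)^(1/2) = 4.7 × 10^-13 M

[PO4^3-] = 4.7 × 10^-13 M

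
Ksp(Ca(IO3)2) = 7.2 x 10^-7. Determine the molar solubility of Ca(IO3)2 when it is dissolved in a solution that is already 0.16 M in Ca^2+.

Ca(IO3)2(s) <=> Ca^2+ + 2 IO3^-
Ksp = [Ca^2+][IO3^-]^2
Let s be the molar solubility in this solution. [Ca^2+] = 0.16 + s ≈ 0.16, [IO3^-] = 2s (common-ion effect: Ca^2+ is already 0.16 M).
Ksp ≈ 0.16 × (2s)^2
s = 1.1 × 10^-3 M
Check: s = 1.1 × 10^-3 ≪ 0.16, so the approximation is valid.

s ≈ 1.1 × 10^-3 M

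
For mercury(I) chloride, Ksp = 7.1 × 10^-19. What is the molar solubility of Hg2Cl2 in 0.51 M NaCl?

s ≈ 2.7e-18 M

Hg2Cl2(s) <=> Hg2^2+(aq) + 2 Cl^-(aq)
Ksp = [Hg2^2+][Cl^-]^2
Let s = moles of Hg2Cl2 that dissolve per litre. [Hg2^2+] = s, [Cl^-] = 0.51 + 2s ≈ 0.51 (common-ion effect: Cl^- is already 0.51 M).
Ksp ≈ s × (0.51)^2
s = 2.7 × 10^-18 M
Check: 2s = 5.5 x 10^-18 ≪ 0.51, so the approximation is valid.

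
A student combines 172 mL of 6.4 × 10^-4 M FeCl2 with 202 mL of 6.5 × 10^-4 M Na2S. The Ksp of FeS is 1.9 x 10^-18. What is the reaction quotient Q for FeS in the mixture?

Q ≈ 1.0 × 10^-7

Total volume = 172 + 202 = 374 mL.
[Fe^2+] = 6.4 × 10^-4 × (172/374) = 2.94 x 10^-4 M
[S^2-] = 6.5 × 10^-4 × (202/374) = 3.51 × 10^-4 M
FeS(s) ⇌ Fe^2+ + S^2-, so Q = [Fe^2+][S^2-]
Q = (2.94 x 10^-4)(3.51 x 10^-4) = 1.0 × 10^-7
Q > Ksp, so FeS will precipitate.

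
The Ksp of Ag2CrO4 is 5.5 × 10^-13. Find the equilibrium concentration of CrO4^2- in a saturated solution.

Ag2CrO4(s) ⇌ 2 Ag^+ + CrO4^2-
Ksp = [Ag^+]^2[CrO4^2-]
Let s = molar solubility. Then [Ag^+] = 2s and [CrO4^2-] = s.
So Ksp = (2s)^2 × s = 4s^3
s = (5.5 × 10^-13 / 4)^(1/3) = 5.16 × 10^-5 M
[CrO4^2-] = s = 5.2 x 10^-5 M

[CrO4^2-] = 5.2 x 10^-5 M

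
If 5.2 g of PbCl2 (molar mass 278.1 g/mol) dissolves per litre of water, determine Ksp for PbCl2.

2.6 x 10^-5

Molar solubility s = (5.2 g/L) / (278.1 g/mol) = 1.87 × 10^-2 M.
PbCl2(s) ⇌ Pb^2+(aq) + 2 Cl^-(aq)
For each mole of PbCl2 that dissolves: [Pb^2+] = s, [Cl^-] = 2s.
Ksp = [Pb^2+][Cl^-]^2
So Ksp = s × (2s)^2 = 4s^3
Ksp = 4 × (1.87 × 10^-2)^3 = 2.6 × 10^-5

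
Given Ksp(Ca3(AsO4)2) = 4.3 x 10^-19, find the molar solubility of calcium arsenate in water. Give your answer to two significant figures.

s = 8.3e-5 M

Ca3(AsO4)2(s) ⇌ 3 Ca^2+ + 2 AsO4^3-
Ksp = [Ca^2+]^3[AsO4^3-]^2
If s mol/L of Ca3(AsO4)2 dissolves, [Ca^2+] = 3s and [AsO4^3-] = 2s.
Ksp = (3s)^3(2s)^2 = 108s^5
s^5 = 4.3 x 10^-19 / 108, so s = 8.3 × 10^-5 M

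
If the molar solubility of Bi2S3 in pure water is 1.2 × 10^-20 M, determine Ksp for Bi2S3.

2.7 x 10^-98

Bi2S3(s) ⇌ 2 Bi^3+(aq) + 3 S^2-(aq)
Let s = molar solubility. Then [Bi^3+] = 2s and [S^2-] = 3s.
Ksp = [Bi^3+]^2[S^2-]^3
So Ksp = (2s)^2 × (3s)^3 = 108s^5
With s = 1.2 × 10^-20: Ksp = 2.7 x 10^-98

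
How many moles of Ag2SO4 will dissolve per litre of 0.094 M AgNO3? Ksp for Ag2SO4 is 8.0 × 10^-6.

s ≈ 9.1 × 10^-4 M

Ag2SO4(s) ⇌ 2 Ag^+ + SO4^2-
Ksp = [Ag^+]^2[SO4^2-]
Let s be the molar solubility in this solution. [Ag^+] = 0.094 + 2s ≈ 0.094, [SO4^2-] = s (since Ag^+ from AgNO3 dominates).
Ksp ≈ (0.094)^2 × s
s = 9.1 × 10^-4 M
Check: 2s = 1.8 × 10^-3 ≪ 0.094, so the approximation is valid.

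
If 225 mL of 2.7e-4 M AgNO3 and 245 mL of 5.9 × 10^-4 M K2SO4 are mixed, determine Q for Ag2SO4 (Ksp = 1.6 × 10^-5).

Q ≈ 5.1 × 10^-12

Total volume = 225 + 245 = 470 mL.
[Ag^+] = 2.7 x 10^-4 × (225/470) = 1.29 × 10^-4 M
[SO4^2-] = 5.9 × 10^-4 × (245/470) = 3.08 x 10^-4 M
Ag2SO4(s) <=> 2 Ag^+ + SO4^2-, so Q = [Ag^+]^2[SO4^2-]
Q = (1.29 × 10^-4)^2(3.08 x 10^-4) = 5.1 × 10^-12
Q < Ksp, so no precipitate of Ag2SO4 forms.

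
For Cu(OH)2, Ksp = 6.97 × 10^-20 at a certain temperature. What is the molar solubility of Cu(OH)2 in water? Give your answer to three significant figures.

2.59 × 10^-7 M

Cu(OH)2(s) ⇌ Cu^2+ + 2 OH^-
Ksp = [Cu^2+][OH^-]^2
Let s = molar solubility. Then [Cu^2+] = s and [OH^-] = 2s.
Ksp = s(2s)^2 = 4s^3
s = (6.97 × 10^-20 / 4)^(1/3) = 2.59 × 10^-7 M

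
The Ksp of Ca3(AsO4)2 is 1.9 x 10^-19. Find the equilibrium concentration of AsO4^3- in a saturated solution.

Ca3(AsO4)2(s) ⇌ 3 Ca^2+(aq) + 2 AsO4^3-(aq)
Ksp = [Ca^2+]^3[AsO4^3-]^2
If s mol/L of Ca3(AsO4)2 dissolves, [Ca^2+] = 3s and [AsO4^3-] = 2s.
Ksp = (3s)^3(2s)^2 = 108s^5
s = (1.9 x 10^-19 / 108)^(1/5) = 7.06 × 10^-5 M
[AsO4^3-] = 2s = 1.4 x 10^-4 M

1.4 × 10^-4 M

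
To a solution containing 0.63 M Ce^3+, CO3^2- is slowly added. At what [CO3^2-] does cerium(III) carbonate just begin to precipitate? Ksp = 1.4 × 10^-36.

1.5 x 10^-12 M

Ce2(CO3)3(s) <=> 2 Ce^3+(aq) + 3 CO3^2-(aq)
Ksp = [Ce^3+]^2[CO3^2-]^3
Precipitation begins when Q = Ksp. With [Ce^3+] = 0.63 M:
1.4 × 10^-36 = (0.63)^2 × [CO3^2-]^3
[CO3^2-] = (1.4 × 10^-36 / 3.97 × 10^-1)^(1/3) = 1.5 x 10^-12 M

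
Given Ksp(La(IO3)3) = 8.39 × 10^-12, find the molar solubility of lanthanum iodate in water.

La(IO3)3(s) <=> La^3+(aq) + 3 IO3^-(aq)
Ksp = [La^3+][IO3^-]^3
Let s = molar solubility. Then [La^3+] = s and [IO3^-] = 3s.
Substituting: Ksp = s(3s)^3 = 27s^4
s^4 = 8.39 × 10^-12 / 27, so s = 7.47 × 10^-4 M

s ≈ 7.47 × 10^-4 M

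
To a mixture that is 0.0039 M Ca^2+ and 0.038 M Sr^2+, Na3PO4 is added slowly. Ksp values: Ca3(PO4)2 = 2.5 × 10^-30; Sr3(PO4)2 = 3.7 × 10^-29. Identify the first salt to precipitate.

Precipitation of each salt starts when its ion product equals its Ksp.
For Ca3(PO4)2: 2.5 × 10^-30 = (0.0039)^3 × [PO4^3-]^2  ⇒  [PO4^3-] = 6.5 x 10^-12 M.
For Sr3(PO4)2: 3.7 × 10^-29 = (0.038)^3 × [PO4^3-]^2  ⇒  [PO4^3-] = 8.2 × 10^-13 M.
The salt with the lower threshold [PO4^3-] precipitates first: Sr3(PO4)2.

Sr3(PO4)2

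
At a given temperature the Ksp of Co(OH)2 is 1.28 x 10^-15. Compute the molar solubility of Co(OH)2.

Co(OH)2(s) ⇌ Co^2+ + 2 OH^-
Ksp = [Co^2+][OH^-]^2
Let s = molar solubility. Then [Co^2+] = s and [OH^-] = 2s.
Substituting: Ksp = s(2s)^2 = 4s^3
s^3 = 1.28 x 10^-15 / 4, so s = 6.84 × 10^-6 M

6.84e-6 M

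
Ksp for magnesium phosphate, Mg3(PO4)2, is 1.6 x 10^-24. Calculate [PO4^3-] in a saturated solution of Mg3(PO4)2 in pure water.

[PO4^3-] ≈ 1.4 × 10^-5 M

Mg3(PO4)2(s) ⇌ 3 Mg^2+ + 2 PO4^3-
Ksp = [Mg^2+]^3[PO4^3-]^2
For each mole of Mg3(PO4)2 that dissolves: [Mg^2+] = 3s, [PO4^3-] = 2s.
Substituting: Ksp = (3s)^3(2s)^2 = 108s^5
Solving, s = (1.6 x 10^-24/108)^(1/5) = 6.83 x 10^-6 M
[PO4^3-] = 2s = 1.4 × 10^-5 M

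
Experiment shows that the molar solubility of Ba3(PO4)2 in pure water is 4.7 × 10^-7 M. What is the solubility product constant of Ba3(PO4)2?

2.5 x 10^-30

Ba3(PO4)2(s) ⇌ 3 Ba^2+(aq) + 2 PO4^3-(aq)
If s mol/L of Ba3(PO4)2 dissolves, [Ba^2+] = 3s and [PO4^3-] = 2s.
Ksp = [Ba^2+]^3[PO4^3-]^2
So Ksp = (3s)^3 × (2s)^2 = 108s^5
With s = 4.7 × 10^-7: Ksp = 2.5 × 10^-30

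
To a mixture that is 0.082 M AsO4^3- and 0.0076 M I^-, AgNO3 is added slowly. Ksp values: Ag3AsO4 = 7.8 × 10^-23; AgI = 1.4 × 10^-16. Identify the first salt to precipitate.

Each salt begins to precipitate when Q = Ksp, i.e. when [Ag^+] reaches its threshold.
For Ag3AsO4: 7.8 × 10^-23 = 0.082 × [Ag^+]^3  ⇒  [Ag^+] = 9.8 × 10^-8 M.
For AgI: 1.4 × 10^-16 = 0.0076 × [Ag^+]  ⇒  [Ag^+] = 1.8 x 10^-14 M.
The salt with the lower threshold [Ag^+] precipitates first: AgI.

AgI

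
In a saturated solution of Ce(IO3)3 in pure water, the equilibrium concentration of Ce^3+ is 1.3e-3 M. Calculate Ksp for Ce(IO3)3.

Ksp = 7.7 × 10^-11

Ce(IO3)3(s) <=> Ce^3+ + 3 IO3^-
Stoichiometry gives [IO3^-] = (3/1)[Ce^3+] = 3.90 x 10^-3 M.
Ksp = [Ce^3+][IO3^-]^3
Ksp = 1.3 × 10^-3 × (3.90 x 10^-3)^3 = 7.7 x 10^-11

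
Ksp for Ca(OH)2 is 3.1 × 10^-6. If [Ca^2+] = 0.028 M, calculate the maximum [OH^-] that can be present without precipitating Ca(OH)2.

Ca(OH)2(s) ⇌ Ca^2+ + 2 OH^-
Ksp = [Ca^2+][OH^-]^2
Precipitation begins when Q = Ksp. With [Ca^2+] = 0.028 M:
3.1 × 10^-6 = (0.028) × [OH^-]^2
[OH^-] = (3.1 × 10^-6 / 2.8 × 10^-2)^(1/2) = 1.1 x 10^-2 M

0.011 M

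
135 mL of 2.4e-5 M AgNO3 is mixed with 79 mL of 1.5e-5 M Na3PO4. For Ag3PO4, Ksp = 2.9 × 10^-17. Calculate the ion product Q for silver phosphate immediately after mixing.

Total volume = 135 + 79 = 214 mL.
[Ag^+] = 2.4 × 10^-5 × (135/214) = 1.51 × 10^-5 M
[PO4^3-] = 1.5 x 10^-5 × (79/214) = 5.54 × 10^-6 M
Ag3PO4(s) ⇌ 3 Ag^+ + PO4^3-, so Q = [Ag^+]^3[PO4^3-]
Q = (1.51 × 10^-5)^3(5.54 × 10^-6) = 1.9 × 10^-20
Q < Ksp, so no precipitate of Ag3PO4 forms.

Q = 1.9 x 10^-20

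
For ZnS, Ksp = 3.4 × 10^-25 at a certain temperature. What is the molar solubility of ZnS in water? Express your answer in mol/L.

5.8 x 10^-13 M

ZnS(s) <=> Zn^2+(aq) + S^2-(aq)
Ksp = [Zn^2+][S^2-]
For each mole of ZnS that dissolves: [Zn^2+] = s, [S^2-] = s.
Ksp = s × s = s^2
s = √(3.4 × 10^-25) = 5.8 × 10^-13 M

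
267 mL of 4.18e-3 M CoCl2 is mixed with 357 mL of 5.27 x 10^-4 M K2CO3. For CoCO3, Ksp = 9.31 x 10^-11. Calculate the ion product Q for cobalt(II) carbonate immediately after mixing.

Total volume = 267 + 357 = 624 mL.
[Co^2+] = 4.18 × 10^-3 × (267/624) = 1.789 × 10^-3 M
[CO3^2-] = 5.27 x 10^-4 × (357/624) = 3.015 x 10^-4 M
CoCO3(s) ⇌ Co^2+ + CO3^2-, so Q = [Co^2+][CO3^2-]
Q = (1.789 × 10^-3)(3.015 × 10^-4) = 5.39 × 10^-7
Q > Ksp, so CoCO3 will precipitate.

5.39 x 10^-7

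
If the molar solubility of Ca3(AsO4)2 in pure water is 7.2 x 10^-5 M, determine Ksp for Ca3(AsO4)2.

2.1e-19

Ca3(AsO4)2(s) <=> 3 Ca^2+ + 2 AsO4^3-
If s mol/L of Ca3(AsO4)2 dissolves, [Ca^2+] = 3s and [AsO4^3-] = 2s.
Ksp = [Ca^2+]^3[AsO4^3-]^2
Substituting: Ksp = (3s)^3(2s)^2 = 108s^5
With s = 7.2 × 10^-5: Ksp = 2.1 x 10^-19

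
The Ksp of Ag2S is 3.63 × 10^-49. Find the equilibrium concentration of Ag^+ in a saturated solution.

[Ag^+] ≈ 8.99e-17 M

Ag2S(s) ⇌ 2 Ag^+(aq) + S^2-(aq)
Ksp = [Ag^+]^2[S^2-]
If s mol/L of Ag2S dissolves, [Ag^+] = 2s and [S^2-] = s.
So Ksp = (2s)^2 × s = 4s^3
s^3 = 3.63 × 10^-49 / 4, so s = 4.494 × 10^-17 M
[Ag^+] = 2s = 8.99 x 10^-17 M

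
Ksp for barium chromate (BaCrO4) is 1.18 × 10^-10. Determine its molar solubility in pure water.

BaCrO4(s) ⇌ Ba^2+ + CrO4^2-
Ksp = [Ba^2+][CrO4^2-]
With molar solubility s: [Ba^2+] = s, [CrO4^2-] = s.
Ksp = (s)(s) = s^2
s = (1.18 × 10^-10)^(1/2) = 1.09 × 10^-5 M

s ≈ 1.09 × 10^-5 M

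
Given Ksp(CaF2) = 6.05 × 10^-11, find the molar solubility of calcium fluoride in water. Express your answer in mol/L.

CaF2(s) ⇌ Ca^2+(aq) + 2 F^-(aq)
Ksp = [Ca^2+][F^-]^2
With molar solubility s: [Ca^2+] = s, [F^-] = 2s.
Substituting: Ksp = s(2s)^2 = 4s^3
s = (6.05 × 10^-11 / 4)^(1/3) = 2.47 x 10^-4 M

s ≈ 2.47 × 10^-4 M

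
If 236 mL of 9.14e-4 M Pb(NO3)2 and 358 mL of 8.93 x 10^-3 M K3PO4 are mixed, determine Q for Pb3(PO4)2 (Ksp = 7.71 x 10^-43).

Total volume = 236 + 358 = 594 mL.
[Pb^2+] = 9.14 × 10^-4 × (236/594) = 3.631 × 10^-4 M
[PO4^3-] = 8.93 × 10^-3 × (358/594) = 5.382 x 10^-3 M
Pb3(PO4)2(s) ⇌ 3 Pb^2+ + 2 PO4^3-, so Q = [Pb^2+]^3[PO4^3-]^2
Q = (3.631 × 10^-4)^3(5.382 x 10^-3)^2 = 1.39 × 10^-15
Q > Ksp, so Pb3(PO4)2 will precipitate.

1.39 x 10^-15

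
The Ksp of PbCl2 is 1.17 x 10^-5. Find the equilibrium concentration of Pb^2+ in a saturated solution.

[Pb^2+] ≈ 0.0143 M

PbCl2(s) ⇌ Pb^2+ + 2 Cl^-
Ksp = [Pb^2+][Cl^-]^2
If s mol/L of PbCl2 dissolves, [Pb^2+] = s and [Cl^-] = 2s.
So Ksp = s × (2s)^2 = 4s^3
Solving, s = (1.17 x 10^-5/4)^(1/3) = 1.430 × 10^-2 M
[Pb^2+] = s = 1.43 × 10^-2 M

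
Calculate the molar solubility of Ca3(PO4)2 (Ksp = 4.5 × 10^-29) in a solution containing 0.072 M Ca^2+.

Ca3(PO4)2(s) ⇌ 3 Ca^2+(aq) + 2 PO4^3-(aq)
Ksp = [Ca^2+]^3[PO4^3-]^2
Let s = moles of Ca3(PO4)2 that dissolve per litre. [Ca^2+] = 0.072 + 3s ≈ 0.072, [PO4^3-] = 2s (Ksp is small, so little additional dissolves).
Ksp ≈ (0.072)^3 × (2s)^2
s = 1.7 x 10^-13 M
Check: 3s = 5.2 × 10^-13 ≪ 0.072, so the approximation is valid.

s ≈ 1.7 × 10^-13 M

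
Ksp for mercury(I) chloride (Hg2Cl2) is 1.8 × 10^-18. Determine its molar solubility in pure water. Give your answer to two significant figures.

s = 7.7 x 10^-7 M

Hg2Cl2(s) ⇌ Hg2^2+(aq) + 2 Cl^-(aq)
Ksp = [Hg2^2+][Cl^-]^2
If s mol/L of Hg2Cl2 dissolves, [Hg2^2+] = s and [Cl^-] = 2s.
Ksp = s(2s)^2 = 4s^3
s^3 = 1.8 × 10^-18 / 4, so s = 7.7 x 10^-7 M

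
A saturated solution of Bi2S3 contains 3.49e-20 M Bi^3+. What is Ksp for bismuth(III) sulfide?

1.75e-97

Bi2S3(s) ⇌ 2 Bi^3+(aq) + 3 S^2-(aq)
Stoichiometry gives [S^2-] = (3/2)[Bi^3+] = 5.235 × 10^-20 M.
Ksp = [Bi^3+]^2[S^2-]^3
Ksp = (3.49 × 10^-20)^2 × (5.235 × 10^-20)^3 = 1.75 x 10^-97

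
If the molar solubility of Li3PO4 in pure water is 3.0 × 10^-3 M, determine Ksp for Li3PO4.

Li3PO4(s) <=> 3 Li^+(aq) + PO4^3-(aq)
Let s = molar solubility. Then [Li^+] = 3s and [PO4^3-] = s.
Ksp = [Li^+]^3[PO4^3-]
So Ksp = (3s)^3 × s = 27s^4
With s = 3.0 × 10^-3: Ksp = 2.2 x 10^-9

2.2e-9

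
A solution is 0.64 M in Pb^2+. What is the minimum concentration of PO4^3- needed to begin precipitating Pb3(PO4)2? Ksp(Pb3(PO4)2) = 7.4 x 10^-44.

[PO4^3-] ≈ 5.3 × 10^-22 M

Pb3(PO4)2(s) <=> 3 Pb^2+(aq) + 2 PO4^3-(aq)
Ksp = [Pb^2+]^3[PO4^3-]^2
Precipitation begins when Q = Ksp. With [Pb^2+] = 0.64 M:
7.4 x 10^-44 = (0.64)^3 × [PO4^3-]^2
[PO4^3-] = (7.4 x 10^-44 / 2.62 × 10^-1)^(1/2) = 5.3 × 10^-22 M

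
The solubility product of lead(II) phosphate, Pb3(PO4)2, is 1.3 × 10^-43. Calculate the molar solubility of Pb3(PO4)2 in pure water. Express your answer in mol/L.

Pb3(PO4)2(s) ⇌ 3 Pb^2+ + 2 PO4^3-
Ksp = [Pb^2+]^3[PO4^3-]^2
If s mol/L of Pb3(PO4)2 dissolves, [Pb^2+] = 3s and [PO4^3-] = 2s.
So Ksp = (3s)^3 × (2s)^2 = 108s^5
s = (1.3 × 10^-43 / 108)^(1/5) = 1.0 × 10^-9 M

s ≈ 1.0 × 10^-9 M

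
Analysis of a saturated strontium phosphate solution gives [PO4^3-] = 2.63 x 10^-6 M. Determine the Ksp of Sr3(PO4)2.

Ksp ≈ 4.25 x 10^-28

Sr3(PO4)2(s) ⇌ 3 Sr^2+(aq) + 2 PO4^3-(aq)
Stoichiometry gives [Sr^2+] = (3/2)[PO4^3-] = 3.945 × 10^-6 M.
Ksp = [Sr^2+]^3[PO4^3-]^2
Ksp = (3.945 × 10^-6)^3 × (2.63 × 10^-6)^2 = 4.25 × 10^-28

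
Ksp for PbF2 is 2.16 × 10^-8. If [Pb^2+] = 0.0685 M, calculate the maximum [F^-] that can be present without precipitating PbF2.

PbF2(s) ⇌ Pb^2+ + 2 F^-
Ksp = [Pb^2+][F^-]^2
Precipitation begins when Q = Ksp. With [Pb^2+] = 0.0685 M:
2.16 × 10^-8 = (0.0685) × [F^-]^2
[F^-] = (2.16 × 10^-8 / 6.85 × 10^-2)^(1/2) = 5.62 × 10^-4 M

[F^-] = 5.62 x 10^-4 M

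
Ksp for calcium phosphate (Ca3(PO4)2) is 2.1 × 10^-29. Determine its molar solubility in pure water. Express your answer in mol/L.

Ca3(PO4)2(s) ⇌ 3 Ca^2+ + 2 PO4^3-
Ksp = [Ca^2+]^3[PO4^3-]^2
Let s = molar solubility. Then [Ca^2+] = 3s and [PO4^3-] = 2s.
So Ksp = (3s)^3 × (2s)^2 = 108s^5
s^5 = 2.1 × 10^-29 / 108, so s = 7.2 × 10^-7 M

s ≈ 7.2 × 10^-7 M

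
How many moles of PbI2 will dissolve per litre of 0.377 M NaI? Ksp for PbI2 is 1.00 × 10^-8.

s = 7.04 x 10^-8 M

PbI2(s) <=> Pb^2+ + 2 I^-
Ksp = [Pb^2+][I^-]^2
Let s = moles of PbI2 that dissolve per litre. [Pb^2+] = s, [I^-] = 0.377 + 2s ≈ 0.377 (since I^- from NaI dominates).
Ksp ≈ s × (0.377)^2
s = 7.04 × 10^-8 M
Check: 2s = 1.4 × 10^-7 ≪ 0.377, so the approximation is valid.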